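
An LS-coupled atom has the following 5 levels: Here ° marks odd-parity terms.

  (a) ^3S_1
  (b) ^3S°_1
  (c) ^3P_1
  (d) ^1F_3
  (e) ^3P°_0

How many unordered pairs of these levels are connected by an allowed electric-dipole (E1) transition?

3

(a)–(b): forbidden (ΔL).
(a)–(c): forbidden (parity).
(a)–(d): forbidden (parity, ΔS, ΔL, ΔJ).
(a)–(e): allowed.
(b)–(c): allowed.
(b)–(d): forbidden (ΔS, ΔL, ΔJ).
(b)–(e): forbidden (parity).
(c)–(d): forbidden (parity, ΔS, ΔL, ΔJ).
(c)–(e): allowed.
(d)–(e): forbidden (ΔS, ΔL, ΔJ).
Allowed pairs: 3 of 10.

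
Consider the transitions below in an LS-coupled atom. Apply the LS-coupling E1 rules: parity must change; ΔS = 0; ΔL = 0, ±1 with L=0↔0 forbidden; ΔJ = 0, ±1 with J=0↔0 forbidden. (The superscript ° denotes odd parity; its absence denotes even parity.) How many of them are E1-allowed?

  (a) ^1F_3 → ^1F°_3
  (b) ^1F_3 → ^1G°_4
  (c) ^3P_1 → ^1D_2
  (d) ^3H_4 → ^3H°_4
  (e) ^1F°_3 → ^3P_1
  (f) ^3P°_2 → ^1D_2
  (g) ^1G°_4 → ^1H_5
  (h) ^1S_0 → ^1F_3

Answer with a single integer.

(a) allowed
(b) allowed
(c) forbidden (parity, ΔS fail)
(d) allowed
(e) forbidden (ΔS, ΔL, ΔJ fail)
(f) forbidden (ΔS fails)
(g) allowed
(h) forbidden (parity, ΔL, ΔJ fail)
Total allowed: 4 of 8.

4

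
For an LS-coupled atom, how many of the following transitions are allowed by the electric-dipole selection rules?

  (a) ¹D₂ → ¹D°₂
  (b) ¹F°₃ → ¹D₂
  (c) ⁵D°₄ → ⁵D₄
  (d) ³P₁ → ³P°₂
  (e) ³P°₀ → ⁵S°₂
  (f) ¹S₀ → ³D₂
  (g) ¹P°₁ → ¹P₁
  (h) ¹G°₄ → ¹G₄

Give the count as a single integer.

6

(a) allowed
(b) allowed
(c) allowed
(d) allowed
(e) forbidden (parity, ΔS, ΔJ fail)
(f) forbidden (parity, ΔS, ΔL, ΔJ fail)
(g) allowed
(h) allowed
Total allowed: 6 of 8.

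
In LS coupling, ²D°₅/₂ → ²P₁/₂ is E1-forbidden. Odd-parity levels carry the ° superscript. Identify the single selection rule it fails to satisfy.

the ΔJ = 0, ±1 rule

Initial level: S=1/2, L=2, J=5/2, parity odd. Final level: S=1/2, L=1, J=1/2, parity even.
ΔL = 0, ±1 (not L=0↔0): L: 2 → 1, ΔL = -1 — passes.
ΔS = 0: S: 1/2 → 1/2 — passes.
ΔJ = 0, ±1 (not J=0↔0): J: 5/2 → 1/2, ΔJ = -2 — fails.
Parity must change: odd → even — passes.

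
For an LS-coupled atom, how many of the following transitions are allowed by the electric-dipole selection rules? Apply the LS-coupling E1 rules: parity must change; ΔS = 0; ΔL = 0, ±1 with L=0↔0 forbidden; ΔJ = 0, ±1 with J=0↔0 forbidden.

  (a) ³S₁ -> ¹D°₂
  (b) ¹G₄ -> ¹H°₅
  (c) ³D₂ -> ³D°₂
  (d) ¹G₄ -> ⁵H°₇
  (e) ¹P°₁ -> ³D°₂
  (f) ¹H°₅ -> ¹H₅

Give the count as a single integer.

(a) forbidden (ΔS, ΔL fail)
(b) allowed
(c) allowed
(d) forbidden (ΔS, ΔJ fail)
(e) forbidden (parity, ΔS fail)
(f) allowed
Total allowed: 3 of 6.

3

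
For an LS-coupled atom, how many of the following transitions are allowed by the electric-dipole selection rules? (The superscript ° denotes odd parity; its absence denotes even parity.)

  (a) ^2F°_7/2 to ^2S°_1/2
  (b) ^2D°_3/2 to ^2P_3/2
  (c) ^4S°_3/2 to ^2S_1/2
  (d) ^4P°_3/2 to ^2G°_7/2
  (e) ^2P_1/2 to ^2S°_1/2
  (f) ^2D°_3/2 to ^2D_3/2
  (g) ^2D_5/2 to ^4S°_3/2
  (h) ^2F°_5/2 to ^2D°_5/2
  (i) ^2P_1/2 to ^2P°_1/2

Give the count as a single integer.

4

(a) forbidden (parity, ΔL, ΔJ fail)
(b) allowed
(c) forbidden (ΔS, ΔL fail)
(d) forbidden (parity, ΔS, ΔL, ΔJ fail)
(e) allowed
(f) allowed
(g) forbidden (ΔS, ΔL fail)
(h) forbidden (parity fails)
(i) allowed
Total allowed: 4 of 9.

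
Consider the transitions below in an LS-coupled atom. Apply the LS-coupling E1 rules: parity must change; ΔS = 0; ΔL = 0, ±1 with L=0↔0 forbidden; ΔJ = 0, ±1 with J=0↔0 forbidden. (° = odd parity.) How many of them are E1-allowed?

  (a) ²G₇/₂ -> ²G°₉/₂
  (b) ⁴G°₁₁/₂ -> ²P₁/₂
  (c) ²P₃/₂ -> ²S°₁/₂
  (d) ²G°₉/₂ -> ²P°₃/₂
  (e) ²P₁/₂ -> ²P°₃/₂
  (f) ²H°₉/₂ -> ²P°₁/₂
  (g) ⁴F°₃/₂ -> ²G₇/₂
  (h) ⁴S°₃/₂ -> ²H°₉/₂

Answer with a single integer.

(a) allowed
(b) forbidden (ΔS, ΔL, ΔJ fail)
(c) allowed
(d) forbidden (parity, ΔL, ΔJ fail)
(e) allowed
(f) forbidden (parity, ΔL, ΔJ fail)
(g) forbidden (ΔS, ΔJ fail)
(h) forbidden (parity, ΔS, ΔL, ΔJ fail)
Total allowed: 3 of 8.

3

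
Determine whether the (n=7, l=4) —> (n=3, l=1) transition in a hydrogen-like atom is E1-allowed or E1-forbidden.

Δl = 1 − 4 = -3; the E1 rule Δl = ±1 is violated.
The transition is electric-dipole forbidden.

forbidden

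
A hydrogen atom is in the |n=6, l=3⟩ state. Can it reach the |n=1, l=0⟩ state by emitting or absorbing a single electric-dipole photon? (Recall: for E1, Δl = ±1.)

Initial l = 3, final l = 0, so Δl = -3. E1 requires Δl = ±1: ✗.
The transition is electric-dipole forbidden.

forbidden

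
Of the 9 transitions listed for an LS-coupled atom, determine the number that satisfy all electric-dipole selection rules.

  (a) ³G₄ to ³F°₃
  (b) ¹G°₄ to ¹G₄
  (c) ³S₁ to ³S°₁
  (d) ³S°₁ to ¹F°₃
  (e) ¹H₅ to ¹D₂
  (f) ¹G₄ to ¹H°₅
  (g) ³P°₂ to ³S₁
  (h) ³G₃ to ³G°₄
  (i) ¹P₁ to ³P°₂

(a) allowed
(b) allowed
(c) forbidden (ΔL fails)
(d) forbidden (parity, ΔS, ΔL, ΔJ fail)
(e) forbidden (parity, ΔL, ΔJ fail)
(f) allowed
(g) allowed
(h) allowed
(i) forbidden (ΔS fails)
Total allowed: 5 of 9.

5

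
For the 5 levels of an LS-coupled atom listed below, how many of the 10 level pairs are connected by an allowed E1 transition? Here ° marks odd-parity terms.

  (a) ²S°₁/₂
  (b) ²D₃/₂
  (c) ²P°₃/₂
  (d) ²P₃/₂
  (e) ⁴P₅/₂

3

(a)–(b): forbidden (ΔL).
(a)–(c): forbidden (parity).
(a)–(d): allowed.
(a)–(e): forbidden (ΔS, ΔJ).
(b)–(c): allowed.
(b)–(d): forbidden (parity).
(b)–(e): forbidden (parity, ΔS).
(c)–(d): allowed.
(c)–(e): forbidden (ΔS).
(d)–(e): forbidden (parity, ΔS).
Allowed pairs: 3 of 10.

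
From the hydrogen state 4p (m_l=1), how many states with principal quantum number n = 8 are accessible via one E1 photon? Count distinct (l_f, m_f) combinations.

E1 requires Δl = ±1, so l_f ∈ {0, 2}; with 0 ≤ l_f ≤ n_f−1 = 7, the allowed l_f values are {0, 2}.
For l_f = 0: m_f ∈ {m_i−1, m_i, m_i+1} ∩ [−0, 0] = {0} → 1 state.
For l_f = 2: m_f ∈ {m_i−1, m_i, m_i+1} ∩ [−2, 2] = {0, 1, 2} → 3 states.
Total: 4.

4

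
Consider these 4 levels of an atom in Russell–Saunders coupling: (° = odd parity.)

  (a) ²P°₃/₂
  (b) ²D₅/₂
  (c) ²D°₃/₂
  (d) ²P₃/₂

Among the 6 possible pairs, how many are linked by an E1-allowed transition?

4

(a)–(b): allowed.
(a)–(c): forbidden (parity).
(a)–(d): allowed.
(b)–(c): allowed.
(b)–(d): forbidden (parity).
(c)–(d): allowed.
Allowed pairs: 4 of 6.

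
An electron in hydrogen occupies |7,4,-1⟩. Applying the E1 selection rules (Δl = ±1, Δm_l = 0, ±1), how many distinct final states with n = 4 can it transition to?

3

E1 requires Δl = ±1, so l_f ∈ {3, 5}; with 0 ≤ l_f ≤ n_f−1 = 3, the allowed l_f values are {3}.
For l_f = 3: m_f ∈ {m_i−1, m_i, m_i+1} ∩ [−3, 3] = {-2, -1, 0} → 3 states.
Total: 3.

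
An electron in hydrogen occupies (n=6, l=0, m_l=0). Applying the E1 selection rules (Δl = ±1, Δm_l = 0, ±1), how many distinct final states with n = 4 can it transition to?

E1 requires Δl = ±1, so l_f ∈ {-1, 1}; with 0 ≤ l_f ≤ n_f−1 = 3, the allowed l_f values are {1}.
For l_f = 1: m_f ∈ {m_i−1, m_i, m_i+1} ∩ [−1, 1] = {-1, 0, 1} → 3 states.
Total: 3.

3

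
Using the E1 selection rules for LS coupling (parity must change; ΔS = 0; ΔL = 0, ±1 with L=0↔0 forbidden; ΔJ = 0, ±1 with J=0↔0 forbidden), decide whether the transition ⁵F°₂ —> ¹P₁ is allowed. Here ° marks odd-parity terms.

forbidden

Initial level: S=2, L=3, J=2, parity odd. Final level: S=0, L=1, J=1, parity even.
ΔJ = 0, ±1 (not J=0↔0): J: 2 → 1, ΔJ = -1 — passes.
ΔL = 0, ±1 (not L=0↔0): L: 3 → 1, ΔL = -2 — fails.
ΔS = 0: S: 2 → 0 — fails.
Parity must change: odd → even — passes.
Rule(s) violated: ΔS, ΔL.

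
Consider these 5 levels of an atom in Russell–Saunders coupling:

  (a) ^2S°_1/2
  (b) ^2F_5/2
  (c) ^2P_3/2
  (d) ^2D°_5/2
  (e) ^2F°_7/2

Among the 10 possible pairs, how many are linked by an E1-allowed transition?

4

(a)–(b): forbidden (ΔL, ΔJ).
(a)–(c): allowed.
(a)–(d): forbidden (parity, ΔL, ΔJ).
(a)–(e): forbidden (parity, ΔL, ΔJ).
(b)–(c): forbidden (parity, ΔL).
(b)–(d): allowed.
(b)–(e): allowed.
(c)–(d): allowed.
(c)–(e): forbidden (ΔL, ΔJ).
(d)–(e): forbidden (parity).
Allowed pairs: 4 of 10.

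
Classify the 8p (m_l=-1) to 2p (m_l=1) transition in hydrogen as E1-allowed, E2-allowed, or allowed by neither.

E2

Δl = 1 − 1 = +0; l_i + l_f = 2.
Δm_l = +2.
E1 (Δl = ±1, |Δm_l| ≤ 1): not satisfied.
E2 (Δl = 0,±2, l_i+l_f ≥ 2, |Δm_l| ≤ 2): satisfied.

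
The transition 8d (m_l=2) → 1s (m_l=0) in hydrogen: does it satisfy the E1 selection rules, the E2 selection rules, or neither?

Δl = 0 − 2 = -2; l_i + l_f = 2.
Δm_l = -2.
E1 (Δl = ±1, |Δm_l| ≤ 1): not satisfied.
E2 (Δl = 0,±2, l_i+l_f ≥ 2, |Δm_l| ≤ 2): satisfied.

E2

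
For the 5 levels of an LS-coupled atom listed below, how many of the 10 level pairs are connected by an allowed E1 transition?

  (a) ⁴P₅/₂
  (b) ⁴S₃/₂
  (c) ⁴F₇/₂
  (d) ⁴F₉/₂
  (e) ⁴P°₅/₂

2

(a)–(b): forbidden (parity).
(a)–(c): forbidden (parity, ΔL).
(a)–(d): forbidden (parity, ΔL, ΔJ).
(a)–(e): allowed.
(b)–(c): forbidden (parity, ΔL, ΔJ).
(b)–(d): forbidden (parity, ΔL, ΔJ).
(b)–(e): allowed.
(c)–(d): forbidden (parity).
(c)–(e): forbidden (ΔL).
(d)–(e): forbidden (ΔL, ΔJ).
Allowed pairs: 2 of 10.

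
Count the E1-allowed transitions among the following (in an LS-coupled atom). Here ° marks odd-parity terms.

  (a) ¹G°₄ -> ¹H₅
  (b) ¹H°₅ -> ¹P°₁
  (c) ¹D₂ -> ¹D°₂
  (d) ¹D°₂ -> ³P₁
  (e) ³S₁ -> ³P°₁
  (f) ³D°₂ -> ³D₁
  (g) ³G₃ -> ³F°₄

(a) allowed
(b) forbidden (parity, ΔL, ΔJ fail)
(c) allowed
(d) forbidden (ΔS fails)
(e) allowed
(f) allowed
(g) allowed
Total allowed: 5 of 7.

5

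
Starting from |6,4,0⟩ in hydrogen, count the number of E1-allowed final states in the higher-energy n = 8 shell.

6

E1 requires Δl = ±1, so l_f ∈ {3, 5}; with 0 ≤ l_f ≤ n_f−1 = 7, the allowed l_f values are {3, 5}.
For l_f = 3: m_f ∈ {m_i−1, m_i, m_i+1} ∩ [−3, 3] = {-1, 0, 1} → 3 states.
For l_f = 5: m_f ∈ {m_i−1, m_i, m_i+1} ∩ [−5, 5] = {-1, 0, 1} → 3 states.
Total: 6.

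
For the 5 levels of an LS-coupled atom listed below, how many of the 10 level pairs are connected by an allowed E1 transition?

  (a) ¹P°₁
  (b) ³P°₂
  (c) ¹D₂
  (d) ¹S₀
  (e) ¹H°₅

2

(a)–(b): forbidden (parity, ΔS).
(a)–(c): allowed.
(a)–(d): allowed.
(a)–(e): forbidden (parity, ΔL, ΔJ).
(b)–(c): forbidden (ΔS).
(b)–(d): forbidden (ΔS, ΔJ).
(b)–(e): forbidden (parity, ΔS, ΔL, ΔJ).
(c)–(d): forbidden (parity, ΔL, ΔJ).
(c)–(e): forbidden (ΔL, ΔJ).
(d)–(e): forbidden (ΔL, ΔJ).
Allowed pairs: 2 of 10.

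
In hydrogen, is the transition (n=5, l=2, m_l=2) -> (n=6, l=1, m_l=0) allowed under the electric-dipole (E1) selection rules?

Δl = 1 − 2 = -1; the E1 rule Δl = ±1 is satisfied.
m_l: 2 → 0 (Δm_l = -2). |Δm_l| ≤ 1 violated.
The transition is electric-dipole forbidden.

forbidden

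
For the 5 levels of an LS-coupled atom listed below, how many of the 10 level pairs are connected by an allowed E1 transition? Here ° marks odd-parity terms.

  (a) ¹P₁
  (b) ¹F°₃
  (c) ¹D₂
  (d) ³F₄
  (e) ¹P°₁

3

(a)–(b): forbidden (ΔL, ΔJ).
(a)–(c): forbidden (parity).
(a)–(d): forbidden (parity, ΔS, ΔL, ΔJ).
(a)–(e): allowed.
(b)–(c): allowed.
(b)–(d): forbidden (ΔS).
(b)–(e): forbidden (parity, ΔL, ΔJ).
(c)–(d): forbidden (parity, ΔS, ΔJ).
(c)–(e): allowed.
(d)–(e): forbidden (ΔS, ΔL, ΔJ).
Allowed pairs: 3 of 10.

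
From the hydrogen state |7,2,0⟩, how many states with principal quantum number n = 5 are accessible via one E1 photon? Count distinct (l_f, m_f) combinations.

6

E1 requires Δl = ±1, so l_f ∈ {1, 3}; with 0 ≤ l_f ≤ n_f−1 = 4, the allowed l_f values are {1, 3}.
For l_f = 1: m_f ∈ {m_i−1, m_i, m_i+1} ∩ [−1, 1] = {-1, 0, 1} → 3 states.
For l_f = 3: m_f ∈ {m_i−1, m_i, m_i+1} ∩ [−3, 3] = {-1, 0, 1} → 3 states.
Total: 6.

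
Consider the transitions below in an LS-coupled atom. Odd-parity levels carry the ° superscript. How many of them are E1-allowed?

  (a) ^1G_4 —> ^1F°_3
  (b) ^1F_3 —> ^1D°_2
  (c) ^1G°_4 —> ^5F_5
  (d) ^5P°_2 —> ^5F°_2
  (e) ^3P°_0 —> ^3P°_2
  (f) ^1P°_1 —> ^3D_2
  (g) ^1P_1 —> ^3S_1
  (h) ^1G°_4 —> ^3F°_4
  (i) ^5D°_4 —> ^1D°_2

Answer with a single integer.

2

(a) allowed
(b) allowed
(c) forbidden (ΔS fails)
(d) forbidden (parity, ΔL fail)
(e) forbidden (parity, ΔJ fail)
(f) forbidden (ΔS fails)
(g) forbidden (parity, ΔS fail)
(h) forbidden (parity, ΔS fail)
(i) forbidden (parity, ΔS, ΔJ fail)
Total allowed: 2 of 9.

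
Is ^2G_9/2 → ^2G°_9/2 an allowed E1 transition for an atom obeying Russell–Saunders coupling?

Parity must change: even → odd — passes.
ΔS = 0: S: 1/2 → 1/2 — passes.
ΔL = 0, ±1 (not L=0↔0): L: 4 → 4, ΔL = +0 — passes.
ΔJ = 0, ±1 (not J=0↔0): J: 9/2 → 9/2, ΔJ = +0 — passes.
All four E1 rules are satisfied.

allowed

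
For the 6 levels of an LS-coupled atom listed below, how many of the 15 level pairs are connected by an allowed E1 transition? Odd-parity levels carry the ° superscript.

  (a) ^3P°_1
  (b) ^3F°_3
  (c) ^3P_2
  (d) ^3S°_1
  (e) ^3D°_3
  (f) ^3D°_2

(a)–(b): forbidden (parity, ΔL, ΔJ).
(a)–(c): allowed.
(a)–(d): forbidden (parity).
(a)–(e): forbidden (parity, ΔJ).
(a)–(f): forbidden (parity).
(b)–(c): forbidden (ΔL).
(b)–(d): forbidden (parity, ΔL, ΔJ).
(b)–(e): forbidden (parity).
(b)–(f): forbidden (parity).
(c)–(d): allowed.
(c)–(e): allowed.
(c)–(f): allowed.
(d)–(e): forbidden (parity, ΔL, ΔJ).
(d)–(f): forbidden (parity, ΔL).
(e)–(f): forbidden (parity).
Allowed pairs: 4 of 15.

4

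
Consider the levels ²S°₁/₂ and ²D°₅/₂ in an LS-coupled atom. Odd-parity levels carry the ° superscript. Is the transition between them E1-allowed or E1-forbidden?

Reading off the term symbols: S 1/2→1/2, L 0→2, J 1/2→5/2, parity odd→odd.
Parity must change: odd → odd — fails.
ΔS = 0: S: 1/2 → 1/2 — ok.
ΔL = 0, ±1 (not L=0↔0): L: 0 → 2, ΔL = +2 — fails.
ΔJ = 0, ±1 (not J=0↔0): J: 1/2 → 5/2, ΔJ = +2 — fails.
Rule(s) violated: parity, ΔL, ΔJ.

forbidden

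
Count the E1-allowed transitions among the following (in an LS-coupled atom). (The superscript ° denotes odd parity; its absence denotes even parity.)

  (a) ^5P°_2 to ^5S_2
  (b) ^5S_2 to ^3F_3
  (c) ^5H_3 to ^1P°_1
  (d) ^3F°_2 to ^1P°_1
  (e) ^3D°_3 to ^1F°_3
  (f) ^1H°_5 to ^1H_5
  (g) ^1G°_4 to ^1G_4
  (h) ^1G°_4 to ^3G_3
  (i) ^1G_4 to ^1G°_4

(a) allowed
(b) forbidden (parity, ΔS, ΔL fail)
(c) forbidden (ΔS, ΔL, ΔJ fail)
(d) forbidden (parity, ΔS, ΔL fail)
(e) forbidden (parity, ΔS fail)
(f) allowed
(g) allowed
(h) forbidden (ΔS fails)
(i) allowed
Total allowed: 4 of 9.

4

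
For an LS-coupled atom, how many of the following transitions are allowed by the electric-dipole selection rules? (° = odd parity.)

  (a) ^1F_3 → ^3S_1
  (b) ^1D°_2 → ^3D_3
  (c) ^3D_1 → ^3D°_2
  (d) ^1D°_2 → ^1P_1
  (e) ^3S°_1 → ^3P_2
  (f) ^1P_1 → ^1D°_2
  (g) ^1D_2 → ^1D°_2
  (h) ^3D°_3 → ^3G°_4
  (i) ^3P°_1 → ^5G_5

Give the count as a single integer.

(a) forbidden (parity, ΔS, ΔL, ΔJ fail)
(b) forbidden (ΔS fails)
(c) allowed
(d) allowed
(e) allowed
(f) allowed
(g) allowed
(h) forbidden (parity, ΔL fail)
(i) forbidden (ΔS, ΔL, ΔJ fail)
Total allowed: 5 of 9.

5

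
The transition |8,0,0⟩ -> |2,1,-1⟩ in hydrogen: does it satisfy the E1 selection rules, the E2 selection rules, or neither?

Δl = 1 − 0 = +1; l_i + l_f = 1.
Δm_l = -1.
E1 (Δl = ±1, |Δm_l| ≤ 1): satisfied.
E2 (Δl = 0,±2, l_i+l_f ≥ 2, |Δm_l| ≤ 2): not satisfied.

E1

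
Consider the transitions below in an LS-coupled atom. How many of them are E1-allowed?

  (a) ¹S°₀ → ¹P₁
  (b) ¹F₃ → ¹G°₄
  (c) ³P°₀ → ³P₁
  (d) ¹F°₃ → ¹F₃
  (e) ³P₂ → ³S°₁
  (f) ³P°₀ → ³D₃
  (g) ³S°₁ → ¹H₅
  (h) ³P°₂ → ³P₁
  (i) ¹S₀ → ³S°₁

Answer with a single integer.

(a) allowed
(b) allowed
(c) allowed
(d) allowed
(e) allowed
(f) forbidden (ΔJ fails)
(g) forbidden (ΔS, ΔL, ΔJ fail)
(h) allowed
(i) forbidden (ΔS, ΔL fail)
Total allowed: 6 of 9.

6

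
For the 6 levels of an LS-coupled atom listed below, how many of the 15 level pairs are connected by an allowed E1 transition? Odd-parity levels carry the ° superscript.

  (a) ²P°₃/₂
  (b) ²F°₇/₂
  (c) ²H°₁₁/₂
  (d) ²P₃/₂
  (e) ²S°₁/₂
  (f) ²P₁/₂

(a)–(b): forbidden (parity, ΔL, ΔJ).
(a)–(c): forbidden (parity, ΔL, ΔJ).
(a)–(d): allowed.
(a)–(e): forbidden (parity).
(a)–(f): allowed.
(b)–(c): forbidden (parity, ΔL, ΔJ).
(b)–(d): forbidden (ΔL, ΔJ).
(b)–(e): forbidden (parity, ΔL, ΔJ).
(b)–(f): forbidden (ΔL, ΔJ).
(c)–(d): forbidden (ΔL, ΔJ).
(c)–(e): forbidden (parity, ΔL, ΔJ).
(c)–(f): forbidden (ΔL, ΔJ).
(d)–(e): allowed.
(d)–(f): forbidden (parity).
(e)–(f): allowed.
Allowed pairs: 4 of 15.

4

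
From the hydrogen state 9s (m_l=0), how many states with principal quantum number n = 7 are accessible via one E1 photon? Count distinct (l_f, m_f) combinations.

E1 requires Δl = ±1, so l_f ∈ {-1, 1}; with 0 ≤ l_f ≤ n_f−1 = 6, the allowed l_f values are {1}.
For l_f = 1: m_f ∈ {m_i−1, m_i, m_i+1} ∩ [−1, 1] = {-1, 0, 1} → 3 states.
Total: 3.

3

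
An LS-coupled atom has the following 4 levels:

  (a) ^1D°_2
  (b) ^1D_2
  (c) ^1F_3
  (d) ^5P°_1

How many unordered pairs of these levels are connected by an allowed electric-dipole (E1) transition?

(a)–(b): allowed.
(a)–(c): allowed.
(a)–(d): forbidden (parity, ΔS).
(b)–(c): forbidden (parity).
(b)–(d): forbidden (ΔS).
(c)–(d): forbidden (ΔS, ΔL, ΔJ).
Allowed pairs: 2 of 6.

2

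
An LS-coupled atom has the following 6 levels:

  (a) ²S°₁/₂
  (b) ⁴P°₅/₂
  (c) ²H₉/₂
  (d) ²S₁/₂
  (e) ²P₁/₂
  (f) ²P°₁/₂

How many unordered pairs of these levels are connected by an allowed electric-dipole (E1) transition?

(a)–(b): forbidden (parity, ΔS, ΔJ).
(a)–(c): forbidden (ΔL, ΔJ).
(a)–(d): forbidden (ΔL).
(a)–(e): allowed.
(a)–(f): forbidden (parity).
(b)–(c): forbidden (ΔS, ΔL, ΔJ).
(b)–(d): forbidden (ΔS, ΔJ).
(b)–(e): forbidden (ΔS, ΔJ).
(b)–(f): forbidden (parity, ΔS, ΔJ).
(c)–(d): forbidden (parity, ΔL, ΔJ).
(c)–(e): forbidden (parity, ΔL, ΔJ).
(c)–(f): forbidden (ΔL, ΔJ).
(d)–(e): forbidden (parity).
(d)–(f): allowed.
(e)–(f): allowed.
Allowed pairs: 3 of 15.

3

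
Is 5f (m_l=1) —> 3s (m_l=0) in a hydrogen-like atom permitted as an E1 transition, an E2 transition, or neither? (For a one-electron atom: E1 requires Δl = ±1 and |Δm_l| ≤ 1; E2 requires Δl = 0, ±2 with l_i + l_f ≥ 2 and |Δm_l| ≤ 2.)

Δl = 0 − 3 = -3; l_i + l_f = 3.
Δm_l = -1.
E1 (Δl = ±1, |Δm_l| ≤ 1): not satisfied.
E2 (Δl = 0,±2, l_i+l_f ≥ 2, |Δm_l| ≤ 2): not satisfied.

neither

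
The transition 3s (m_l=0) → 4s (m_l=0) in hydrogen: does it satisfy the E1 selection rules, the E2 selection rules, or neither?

neither

Δl = 0 − 0 = +0; l_i + l_f = 0.
Δm_l = +0.
E1 (Δl = ±1, |Δm_l| ≤ 1): not satisfied.
E2 (Δl = 0,±2, l_i+l_f ≥ 2, |Δm_l| ≤ 2): not satisfied.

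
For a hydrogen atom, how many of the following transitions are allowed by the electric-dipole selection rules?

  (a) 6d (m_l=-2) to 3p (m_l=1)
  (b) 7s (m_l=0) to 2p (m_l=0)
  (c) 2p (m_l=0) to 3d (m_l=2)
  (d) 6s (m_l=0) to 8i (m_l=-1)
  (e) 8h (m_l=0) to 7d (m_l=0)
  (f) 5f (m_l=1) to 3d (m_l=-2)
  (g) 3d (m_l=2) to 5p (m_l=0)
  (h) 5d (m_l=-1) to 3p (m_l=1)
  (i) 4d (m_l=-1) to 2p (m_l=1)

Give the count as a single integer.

(a) forbidden — Δm_l = +3 (E1 requires Δm_l = 0, ±1)
(b) allowed
(c) forbidden — Δm_l = +2 (E1 requires Δm_l = 0, ±1)
(d) forbidden — Δl = +6 (E1 requires Δl = ±1)
(e) forbidden — Δl = -3 (E1 requires Δl = ±1)
(f) forbidden — Δm_l = -3 (E1 requires Δm_l = 0, ±1)
(g) forbidden — Δm_l = -2 (E1 requires Δm_l = 0, ±1)
(h) forbidden — Δm_l = +2 (E1 requires Δm_l = 0, ±1)
(i) forbidden — Δm_l = +2 (E1 requires Δm_l = 0, ±1)
Total allowed: 1 of 9.

1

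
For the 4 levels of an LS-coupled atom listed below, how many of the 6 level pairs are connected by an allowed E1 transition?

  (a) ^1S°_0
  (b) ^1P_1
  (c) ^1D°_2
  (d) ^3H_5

2

(a)–(b): allowed.
(a)–(c): forbidden (parity, ΔL, ΔJ).
(a)–(d): forbidden (ΔS, ΔL, ΔJ).
(b)–(c): allowed.
(b)–(d): forbidden (parity, ΔS, ΔL, ΔJ).
(c)–(d): forbidden (ΔS, ΔL, ΔJ).
Allowed pairs: 2 of 6.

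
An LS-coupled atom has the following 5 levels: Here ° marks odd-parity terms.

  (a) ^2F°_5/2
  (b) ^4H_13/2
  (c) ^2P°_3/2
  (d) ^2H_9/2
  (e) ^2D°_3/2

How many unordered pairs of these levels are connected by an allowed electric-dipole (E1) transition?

0

(a)–(b): forbidden (ΔS, ΔL, ΔJ).
(a)–(c): forbidden (parity, ΔL).
(a)–(d): forbidden (ΔL, ΔJ).
(a)–(e): forbidden (parity).
(b)–(c): forbidden (ΔS, ΔL, ΔJ).
(b)–(d): forbidden (parity, ΔS, ΔJ).
(b)–(e): forbidden (ΔS, ΔL, ΔJ).
(c)–(d): forbidden (ΔL, ΔJ).
(c)–(e): forbidden (parity).
(d)–(e): forbidden (ΔL, ΔJ).
Allowed pairs: 0 of 10.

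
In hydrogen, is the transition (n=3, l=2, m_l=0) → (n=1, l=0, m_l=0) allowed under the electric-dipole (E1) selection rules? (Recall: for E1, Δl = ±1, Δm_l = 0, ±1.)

l: 2 → 0 (Δl = -2). Δl = ±1 ✗.
m_l: 0 → 0 (Δm_l = +0). |Δm_l| ≤ 1 ✓.
The transition is electric-dipole forbidden.

forbidden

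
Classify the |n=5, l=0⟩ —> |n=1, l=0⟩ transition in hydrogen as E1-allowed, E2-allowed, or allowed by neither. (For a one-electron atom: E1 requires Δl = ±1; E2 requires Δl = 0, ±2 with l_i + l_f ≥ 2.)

Δl = 0 − 0 = +0; l_i + l_f = 0.
E1 (Δl = ±1): not satisfied.
E2 (Δl = 0,±2, l_i+l_f ≥ 2): not satisfied.

neither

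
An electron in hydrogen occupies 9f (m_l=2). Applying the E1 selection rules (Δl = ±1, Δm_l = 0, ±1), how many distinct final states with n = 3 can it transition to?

E1 requires Δl = ±1, so l_f ∈ {2, 4}; with 0 ≤ l_f ≤ n_f−1 = 2, the allowed l_f values are {2}.
For l_f = 2: m_f ∈ {m_i−1, m_i, m_i+1} ∩ [−2, 2] = {1, 2} → 2 states.
Total: 2.

2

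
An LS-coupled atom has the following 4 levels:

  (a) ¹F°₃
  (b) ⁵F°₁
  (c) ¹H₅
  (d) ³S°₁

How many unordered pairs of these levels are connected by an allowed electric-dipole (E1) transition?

0

(a)–(b): forbidden (parity, ΔS, ΔJ).
(a)–(c): forbidden (ΔL, ΔJ).
(a)–(d): forbidden (parity, ΔS, ΔL, ΔJ).
(b)–(c): forbidden (ΔS, ΔL, ΔJ).
(b)–(d): forbidden (parity, ΔS, ΔL).
(c)–(d): forbidden (ΔS, ΔL, ΔJ).
Allowed pairs: 0 of 6.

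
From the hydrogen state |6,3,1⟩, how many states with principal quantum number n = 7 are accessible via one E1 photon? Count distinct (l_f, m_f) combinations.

E1 requires Δl = ±1, so l_f ∈ {2, 4}; with 0 ≤ l_f ≤ n_f−1 = 6, the allowed l_f values are {2, 4}.
For l_f = 2: m_f ∈ {m_i−1, m_i, m_i+1} ∩ [−2, 2] = {0, 1, 2} → 3 states.
For l_f = 4: m_f ∈ {m_i−1, m_i, m_i+1} ∩ [−4, 4] = {0, 1, 2} → 3 states.
Total: 6.

6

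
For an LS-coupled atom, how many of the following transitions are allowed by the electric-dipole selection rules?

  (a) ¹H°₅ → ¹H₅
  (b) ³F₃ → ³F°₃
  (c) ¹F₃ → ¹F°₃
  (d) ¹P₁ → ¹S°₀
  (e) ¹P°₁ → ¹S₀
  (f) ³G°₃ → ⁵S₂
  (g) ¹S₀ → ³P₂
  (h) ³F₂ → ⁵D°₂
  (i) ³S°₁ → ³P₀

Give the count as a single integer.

6

(a) allowed
(b) allowed
(c) allowed
(d) allowed
(e) allowed
(f) forbidden (ΔS, ΔL fail)
(g) forbidden (parity, ΔS, ΔJ fail)
(h) forbidden (ΔS fails)
(i) allowed
Total allowed: 6 of 9.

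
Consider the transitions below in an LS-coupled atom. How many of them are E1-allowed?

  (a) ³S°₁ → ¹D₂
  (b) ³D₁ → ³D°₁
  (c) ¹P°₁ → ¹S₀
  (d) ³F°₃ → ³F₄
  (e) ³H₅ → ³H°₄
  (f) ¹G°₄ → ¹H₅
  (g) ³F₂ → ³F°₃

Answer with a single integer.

6

(a) forbidden (ΔS, ΔL fail)
(b) allowed
(c) allowed
(d) allowed
(e) allowed
(f) allowed
(g) allowed
Total allowed: 6 of 7.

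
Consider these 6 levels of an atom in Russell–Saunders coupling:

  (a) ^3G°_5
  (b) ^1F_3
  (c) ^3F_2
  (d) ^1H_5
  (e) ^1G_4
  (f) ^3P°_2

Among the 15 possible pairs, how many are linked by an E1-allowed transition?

(a)–(b): forbidden (ΔS, ΔJ).
(a)–(c): forbidden (ΔJ).
(a)–(d): forbidden (ΔS).
(a)–(e): forbidden (ΔS).
(a)–(f): forbidden (parity, ΔL, ΔJ).
(b)–(c): forbidden (parity, ΔS).
(b)–(d): forbidden (parity, ΔL, ΔJ).
(b)–(e): forbidden (parity).
(b)–(f): forbidden (ΔS, ΔL).
(c)–(d): forbidden (parity, ΔS, ΔL, ΔJ).
(c)–(e): forbidden (parity, ΔS, ΔJ).
(c)–(f): forbidden (ΔL).
(d)–(e): forbidden (parity).
(d)–(f): forbidden (ΔS, ΔL, ΔJ).
(e)–(f): forbidden (ΔS, ΔL, ΔJ).
Allowed pairs: 0 of 15.

0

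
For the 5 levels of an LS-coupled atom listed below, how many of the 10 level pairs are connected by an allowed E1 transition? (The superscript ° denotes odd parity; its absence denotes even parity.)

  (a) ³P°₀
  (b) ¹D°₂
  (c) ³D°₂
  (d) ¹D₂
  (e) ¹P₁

(a)–(b): forbidden (parity, ΔS, ΔJ).
(a)–(c): forbidden (parity, ΔJ).
(a)–(d): forbidden (ΔS, ΔJ).
(a)–(e): forbidden (ΔS).
(b)–(c): forbidden (parity, ΔS).
(b)–(d): allowed.
(b)–(e): allowed.
(c)–(d): forbidden (ΔS).
(c)–(e): forbidden (ΔS).
(d)–(e): forbidden (parity).
Allowed pairs: 2 of 10.

2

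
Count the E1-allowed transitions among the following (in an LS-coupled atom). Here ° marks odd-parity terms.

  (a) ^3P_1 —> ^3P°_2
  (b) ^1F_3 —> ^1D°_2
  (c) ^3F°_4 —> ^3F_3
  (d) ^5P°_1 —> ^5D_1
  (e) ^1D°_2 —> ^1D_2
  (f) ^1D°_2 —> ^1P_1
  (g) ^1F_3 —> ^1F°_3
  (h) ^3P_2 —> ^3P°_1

8

(a) allowed
(b) allowed
(c) allowed
(d) allowed
(e) allowed
(f) allowed
(g) allowed
(h) allowed
Total allowed: 8 of 8.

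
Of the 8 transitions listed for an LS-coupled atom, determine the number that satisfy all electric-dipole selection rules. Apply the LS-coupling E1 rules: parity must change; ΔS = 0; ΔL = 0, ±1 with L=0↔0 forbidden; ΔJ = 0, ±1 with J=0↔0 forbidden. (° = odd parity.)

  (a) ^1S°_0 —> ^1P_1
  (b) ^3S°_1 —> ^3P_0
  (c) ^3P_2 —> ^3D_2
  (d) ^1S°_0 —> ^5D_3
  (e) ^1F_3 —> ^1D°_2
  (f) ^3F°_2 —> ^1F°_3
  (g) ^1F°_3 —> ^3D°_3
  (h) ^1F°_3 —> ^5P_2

(a) allowed
(b) allowed
(c) forbidden (parity fails)
(d) forbidden (ΔS, ΔL, ΔJ fail)
(e) allowed
(f) forbidden (parity, ΔS fail)
(g) forbidden (parity, ΔS fail)
(h) forbidden (ΔS, ΔL fail)
Total allowed: 3 of 8.

3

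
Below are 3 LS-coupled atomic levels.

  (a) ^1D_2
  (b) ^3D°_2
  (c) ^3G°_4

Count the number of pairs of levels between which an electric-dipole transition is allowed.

(a)–(b): forbidden (ΔS).
(a)–(c): forbidden (ΔS, ΔL, ΔJ).
(b)–(c): forbidden (parity, ΔL, ΔJ).
Allowed pairs: 0 of 3.

0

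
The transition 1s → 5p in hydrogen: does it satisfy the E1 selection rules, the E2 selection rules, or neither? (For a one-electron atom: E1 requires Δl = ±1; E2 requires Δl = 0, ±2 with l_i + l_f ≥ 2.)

Δl = 1 − 0 = +1; l_i + l_f = 1.
E1 (Δl = ±1): satisfied.
E2 (Δl = 0,±2, l_i+l_f ≥ 2): not satisfied.

E1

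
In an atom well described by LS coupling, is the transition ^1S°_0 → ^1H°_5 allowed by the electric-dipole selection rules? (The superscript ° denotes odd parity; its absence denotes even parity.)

forbidden

Initial level: S=0, L=0, J=0, parity odd. Final level: S=0, L=5, J=5, parity odd.
ΔS = 0: S: 0 → 0 — ok.
ΔL = 0, ±1 (not L=0↔0): L: 0 → 5, ΔL = +5 — fails.
ΔJ = 0, ±1 (not J=0↔0): J: 0 → 5, ΔJ = +5 — fails.
Parity must change: odd → odd — fails.
Rule(s) violated: parity, ΔL, ΔJ.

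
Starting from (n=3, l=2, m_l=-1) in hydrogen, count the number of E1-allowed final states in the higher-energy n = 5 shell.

5

E1 requires Δl = ±1, so l_f ∈ {1, 3}; with 0 ≤ l_f ≤ n_f−1 = 4, the allowed l_f values are {1, 3}.
For l_f = 1: m_f ∈ {m_i−1, m_i, m_i+1} ∩ [−1, 1] = {-1, 0} → 2 states.
For l_f = 3: m_f ∈ {m_i−1, m_i, m_i+1} ∩ [−3, 3] = {-2, -1, 0} → 3 states.
Total: 5.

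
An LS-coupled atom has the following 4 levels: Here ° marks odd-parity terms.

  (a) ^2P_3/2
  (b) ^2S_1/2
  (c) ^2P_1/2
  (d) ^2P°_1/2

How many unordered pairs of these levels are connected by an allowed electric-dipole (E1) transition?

(a)–(b): forbidden (parity).
(a)–(c): forbidden (parity).
(a)–(d): allowed.
(b)–(c): forbidden (parity).
(b)–(d): allowed.
(c)–(d): allowed.
Allowed pairs: 3 of 6.

3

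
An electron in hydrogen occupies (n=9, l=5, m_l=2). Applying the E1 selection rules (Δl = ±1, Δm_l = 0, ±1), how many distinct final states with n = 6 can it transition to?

E1 requires Δl = ±1, so l_f ∈ {4, 6}; with 0 ≤ l_f ≤ n_f−1 = 5, the allowed l_f values are {4}.
For l_f = 4: m_f ∈ {m_i−1, m_i, m_i+1} ∩ [−4, 4] = {1, 2, 3} → 3 states.
Total: 3.

3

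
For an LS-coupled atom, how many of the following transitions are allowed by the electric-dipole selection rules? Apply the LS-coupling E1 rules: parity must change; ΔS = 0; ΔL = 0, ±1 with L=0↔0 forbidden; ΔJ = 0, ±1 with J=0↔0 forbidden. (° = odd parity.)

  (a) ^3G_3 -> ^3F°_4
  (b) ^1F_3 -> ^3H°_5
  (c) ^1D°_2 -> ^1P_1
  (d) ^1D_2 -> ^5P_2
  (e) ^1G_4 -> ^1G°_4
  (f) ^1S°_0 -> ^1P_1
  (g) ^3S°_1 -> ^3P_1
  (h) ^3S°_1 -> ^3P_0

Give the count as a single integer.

6

(a) allowed
(b) forbidden (ΔS, ΔL, ΔJ fail)
(c) allowed
(d) forbidden (parity, ΔS fail)
(e) allowed
(f) allowed
(g) allowed
(h) allowed
Total allowed: 6 of 8.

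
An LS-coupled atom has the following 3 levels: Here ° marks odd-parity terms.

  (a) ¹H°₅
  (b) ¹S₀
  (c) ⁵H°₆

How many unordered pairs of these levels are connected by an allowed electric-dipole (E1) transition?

(a)–(b): forbidden (ΔL, ΔJ).
(a)–(c): forbidden (parity, ΔS).
(b)–(c): forbidden (ΔS, ΔL, ΔJ).
Allowed pairs: 0 of 3.

0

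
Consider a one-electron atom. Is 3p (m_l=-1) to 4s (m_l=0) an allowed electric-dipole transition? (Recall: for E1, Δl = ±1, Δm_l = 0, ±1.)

allowed

Initial l = 1, final l = 0, so Δl = -1. E1 requires Δl = ±1: ✓.
Δm_l = 0 − (-1) = +1. E1 requires Δm_l = 0, ±1: ✓.
All E1 selection rules are satisfied.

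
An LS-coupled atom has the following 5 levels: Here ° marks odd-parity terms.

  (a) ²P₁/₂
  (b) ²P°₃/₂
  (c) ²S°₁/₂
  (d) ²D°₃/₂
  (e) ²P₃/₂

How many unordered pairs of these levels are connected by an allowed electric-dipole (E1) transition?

(a)–(b): allowed.
(a)–(c): allowed.
(a)–(d): allowed.
(a)–(e): forbidden (parity).
(b)–(c): forbidden (parity).
(b)–(d): forbidden (parity).
(b)–(e): allowed.
(c)–(d): forbidden (parity, ΔL).
(c)–(e): allowed.
(d)–(e): allowed.
Allowed pairs: 6 of 10.

6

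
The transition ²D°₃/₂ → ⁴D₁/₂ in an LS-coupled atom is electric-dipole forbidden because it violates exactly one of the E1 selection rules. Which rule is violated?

ΔS = 0: S: 1/2 → 3/2 — fails.
ΔL = 0, ±1 (not L=0↔0): L: 2 → 2, ΔL = +0 — ok.
Parity must change: odd → even — ok.
ΔJ = 0, ±1 (not J=0↔0): J: 3/2 → 1/2, ΔJ = -1 — ok.

the ΔS = 0 rule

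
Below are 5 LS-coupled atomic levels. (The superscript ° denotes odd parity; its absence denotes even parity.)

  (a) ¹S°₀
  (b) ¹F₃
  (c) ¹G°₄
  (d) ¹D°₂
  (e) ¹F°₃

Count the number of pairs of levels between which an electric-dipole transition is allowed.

3

(a)–(b): forbidden (ΔL, ΔJ).
(a)–(c): forbidden (parity, ΔL, ΔJ).
(a)–(d): forbidden (parity, ΔL, ΔJ).
(a)–(e): forbidden (parity, ΔL, ΔJ).
(b)–(c): allowed.
(b)–(d): allowed.
(b)–(e): allowed.
(c)–(d): forbidden (parity, ΔL, ΔJ).
(c)–(e): forbidden (parity).
(d)–(e): forbidden (parity).
Allowed pairs: 3 of 10.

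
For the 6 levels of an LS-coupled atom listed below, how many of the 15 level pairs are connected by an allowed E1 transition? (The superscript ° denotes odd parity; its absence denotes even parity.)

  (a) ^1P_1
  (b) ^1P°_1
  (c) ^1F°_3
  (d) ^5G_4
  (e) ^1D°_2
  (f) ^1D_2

(a)–(b): allowed.
(a)–(c): forbidden (ΔL, ΔJ).
(a)–(d): forbidden (parity, ΔS, ΔL, ΔJ).
(a)–(e): allowed.
(a)–(f): forbidden (parity).
(b)–(c): forbidden (parity, ΔL, ΔJ).
(b)–(d): forbidden (ΔS, ΔL, ΔJ).
(b)–(e): forbidden (parity).
(b)–(f): allowed.
(c)–(d): forbidden (ΔS).
(c)–(e): forbidden (parity).
(c)–(f): allowed.
(d)–(e): forbidden (ΔS, ΔL, ΔJ).
(d)–(f): forbidden (parity, ΔS, ΔL, ΔJ).
(e)–(f): allowed.
Allowed pairs: 5 of 15.

5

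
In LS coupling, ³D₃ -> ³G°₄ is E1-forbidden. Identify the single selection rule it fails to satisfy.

the ΔL = 0, ±1 rule

Reading off the term symbols: S 1→1, L 2→4, J 3→4, parity even→odd.
Parity must change: even → odd — satisfied.
ΔS = 0: S: 1 → 1 — satisfied.
ΔJ = 0, ±1 (not J=0↔0): J: 3 → 4, ΔJ = +1 — satisfied.
ΔL = 0, ±1 (not L=0↔0): L: 2 → 4, ΔL = +2 — violated.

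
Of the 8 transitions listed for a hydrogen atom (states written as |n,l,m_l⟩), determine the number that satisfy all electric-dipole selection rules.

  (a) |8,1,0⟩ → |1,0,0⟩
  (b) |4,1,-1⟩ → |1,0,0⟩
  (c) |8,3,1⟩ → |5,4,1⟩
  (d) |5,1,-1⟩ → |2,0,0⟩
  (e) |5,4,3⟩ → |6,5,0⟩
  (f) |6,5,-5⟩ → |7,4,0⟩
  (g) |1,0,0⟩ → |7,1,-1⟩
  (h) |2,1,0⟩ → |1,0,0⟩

(a) allowed
(b) allowed
(c) allowed
(d) allowed
(e) forbidden — Δm_l = -3 (E1 requires Δm_l = 0, ±1)
(f) forbidden — Δm_l = +5 (E1 requires Δm_l = 0, ±1)
(g) allowed
(h) allowed
Total allowed: 6 of 8.

6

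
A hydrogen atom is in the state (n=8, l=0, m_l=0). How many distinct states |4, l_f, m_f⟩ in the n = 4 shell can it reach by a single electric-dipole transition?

3

E1 requires Δl = ±1, so l_f ∈ {-1, 1}; with 0 ≤ l_f ≤ n_f−1 = 3, the allowed l_f values are {1}.
For l_f = 1: m_f ∈ {m_i−1, m_i, m_i+1} ∩ [−1, 1] = {-1, 0, 1} → 3 states.
Total: 3.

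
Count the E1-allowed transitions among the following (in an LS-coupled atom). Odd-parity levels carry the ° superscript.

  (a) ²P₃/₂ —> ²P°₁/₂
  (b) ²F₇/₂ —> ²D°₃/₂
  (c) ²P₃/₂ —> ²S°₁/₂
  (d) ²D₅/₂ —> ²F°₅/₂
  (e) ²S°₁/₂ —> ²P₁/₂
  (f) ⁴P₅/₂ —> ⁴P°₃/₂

5

(a) allowed
(b) forbidden (ΔJ fails)
(c) allowed
(d) allowed
(e) allowed
(f) allowed
Total allowed: 5 of 6.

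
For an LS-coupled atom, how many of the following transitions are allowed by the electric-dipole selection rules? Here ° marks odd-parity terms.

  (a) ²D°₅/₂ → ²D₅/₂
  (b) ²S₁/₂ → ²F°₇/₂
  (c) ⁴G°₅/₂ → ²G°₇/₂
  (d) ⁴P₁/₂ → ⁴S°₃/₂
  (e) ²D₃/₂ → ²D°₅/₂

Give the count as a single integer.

(a) allowed
(b) forbidden (ΔL, ΔJ fail)
(c) forbidden (parity, ΔS fail)
(d) allowed
(e) allowed
Total allowed: 3 of 5.

3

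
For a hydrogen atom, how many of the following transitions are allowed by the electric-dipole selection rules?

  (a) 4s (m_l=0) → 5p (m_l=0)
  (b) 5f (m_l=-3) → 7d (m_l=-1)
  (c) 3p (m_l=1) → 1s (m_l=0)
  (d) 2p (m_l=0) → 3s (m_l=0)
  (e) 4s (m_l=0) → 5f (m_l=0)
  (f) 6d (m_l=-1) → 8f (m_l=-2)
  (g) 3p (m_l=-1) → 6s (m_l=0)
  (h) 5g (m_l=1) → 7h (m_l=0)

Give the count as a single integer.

6

(a) allowed
(b) forbidden — Δm_l = +2 (E1 requires Δm_l = 0, ±1)
(c) allowed
(d) allowed
(e) forbidden — Δl = +3 (E1 requires Δl = ±1)
(f) allowed
(g) allowed
(h) allowed
Total allowed: 6 of 8.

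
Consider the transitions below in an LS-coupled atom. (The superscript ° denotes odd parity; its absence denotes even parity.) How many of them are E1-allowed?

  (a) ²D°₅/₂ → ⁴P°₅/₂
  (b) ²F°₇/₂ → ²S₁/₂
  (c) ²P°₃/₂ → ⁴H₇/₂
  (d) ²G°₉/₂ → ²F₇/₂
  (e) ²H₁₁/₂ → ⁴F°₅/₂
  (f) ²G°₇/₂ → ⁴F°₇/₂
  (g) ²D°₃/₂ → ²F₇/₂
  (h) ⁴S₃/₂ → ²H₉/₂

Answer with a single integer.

(a) forbidden (parity, ΔS fail)
(b) forbidden (ΔL, ΔJ fail)
(c) forbidden (ΔS, ΔL, ΔJ fail)
(d) allowed
(e) forbidden (ΔS, ΔL, ΔJ fail)
(f) forbidden (parity, ΔS fail)
(g) forbidden (ΔJ fails)
(h) forbidden (parity, ΔS, ΔL, ΔJ fail)
Total allowed: 1 of 8.

1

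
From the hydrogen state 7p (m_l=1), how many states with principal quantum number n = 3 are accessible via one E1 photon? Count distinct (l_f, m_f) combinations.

4

E1 requires Δl = ±1, so l_f ∈ {0, 2}; with 0 ≤ l_f ≤ n_f−1 = 2, the allowed l_f values are {0, 2}.
For l_f = 0: m_f ∈ {m_i−1, m_i, m_i+1} ∩ [−0, 0] = {0} → 1 state.
For l_f = 2: m_f ∈ {m_i−1, m_i, m_i+1} ∩ [−2, 2] = {0, 1, 2} → 3 states.
Total: 4.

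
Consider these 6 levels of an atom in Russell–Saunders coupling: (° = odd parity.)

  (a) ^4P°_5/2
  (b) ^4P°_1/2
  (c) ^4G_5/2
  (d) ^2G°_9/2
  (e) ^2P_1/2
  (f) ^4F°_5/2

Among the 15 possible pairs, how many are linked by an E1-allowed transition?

1

(a)–(b): forbidden (parity, ΔJ).
(a)–(c): forbidden (ΔL).
(a)–(d): forbidden (parity, ΔS, ΔL, ΔJ).
(a)–(e): forbidden (ΔS, ΔJ).
(a)–(f): forbidden (parity, ΔL).
(b)–(c): forbidden (ΔL, ΔJ).
(b)–(d): forbidden (parity, ΔS, ΔL, ΔJ).
(b)–(e): forbidden (ΔS).
(b)–(f): forbidden (parity, ΔL, ΔJ).
(c)–(d): forbidden (ΔS, ΔJ).
(c)–(e): forbidden (parity, ΔS, ΔL, ΔJ).
(c)–(f): allowed.
(d)–(e): forbidden (ΔL, ΔJ).
(d)–(f): forbidden (parity, ΔS, ΔJ).
(e)–(f): forbidden (ΔS, ΔL, ΔJ).
Allowed pairs: 1 of 15.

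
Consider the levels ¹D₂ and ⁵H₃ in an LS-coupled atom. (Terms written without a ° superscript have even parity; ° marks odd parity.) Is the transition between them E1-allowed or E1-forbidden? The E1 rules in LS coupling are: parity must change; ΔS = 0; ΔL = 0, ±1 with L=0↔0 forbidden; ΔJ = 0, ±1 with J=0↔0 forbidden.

Initial level: S=0, L=2, J=2, parity even. Final level: S=2, L=5, J=3, parity even.
Parity must change: even → even — fails.
ΔS = 0: S: 0 → 2 — fails.
ΔL = 0, ±1 (not L=0↔0): L: 2 → 5, ΔL = +3 — fails.
ΔJ = 0, ±1 (not J=0↔0): J: 2 → 3, ΔJ = +1 — ok.
Rule(s) violated: parity, ΔS, ΔL.

forbidden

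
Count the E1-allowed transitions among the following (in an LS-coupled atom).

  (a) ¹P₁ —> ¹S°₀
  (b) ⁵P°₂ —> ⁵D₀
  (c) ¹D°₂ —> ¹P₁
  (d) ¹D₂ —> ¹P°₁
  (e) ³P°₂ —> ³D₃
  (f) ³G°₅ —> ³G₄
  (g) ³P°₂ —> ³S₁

(a) allowed
(b) forbidden (ΔJ fails)
(c) allowed
(d) allowed
(e) allowed
(f) allowed
(g) allowed
Total allowed: 6 of 7.

6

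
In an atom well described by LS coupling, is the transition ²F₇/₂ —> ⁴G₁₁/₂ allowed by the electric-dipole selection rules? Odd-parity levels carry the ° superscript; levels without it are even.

ΔS = 0: S: 1/2 → 3/2 — fails.
ΔL = 0, ±1 (not L=0↔0): L: 3 → 4, ΔL = +1 — passes.
ΔJ = 0, ±1 (not J=0↔0): J: 7/2 → 11/2, ΔJ = +2 — fails.
Parity must change: even → even — fails.
Rule(s) violated: parity, ΔS, ΔJ.

forbidden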